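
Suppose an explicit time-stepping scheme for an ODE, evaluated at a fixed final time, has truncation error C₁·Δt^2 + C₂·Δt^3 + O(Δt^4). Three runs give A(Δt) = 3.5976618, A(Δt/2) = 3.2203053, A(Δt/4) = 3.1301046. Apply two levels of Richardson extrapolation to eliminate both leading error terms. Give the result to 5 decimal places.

3.10083

First eliminate the Δt^2 term (factor 2^2 = 4):
  B₁ = (4·3.2203053 − 3.5976618)/3 = 3.0945198
  B₂ = (4·3.1301046 − 3.2203053)/3 = 3.1000377
Then eliminate the Δt^3 term (factor 2^3 = 8):
  (8·3.1000377 − 3.0945198)/7 = 3.1008260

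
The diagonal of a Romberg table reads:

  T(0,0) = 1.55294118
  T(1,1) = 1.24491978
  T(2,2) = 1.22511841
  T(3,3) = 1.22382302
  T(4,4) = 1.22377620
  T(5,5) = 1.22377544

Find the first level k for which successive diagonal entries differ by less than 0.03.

|T(1,1) − T(0,0)| = 0.30802140 ≥ 0.03
|T(2,2) − T(1,1)| = 0.01980137 < 0.03

k = 2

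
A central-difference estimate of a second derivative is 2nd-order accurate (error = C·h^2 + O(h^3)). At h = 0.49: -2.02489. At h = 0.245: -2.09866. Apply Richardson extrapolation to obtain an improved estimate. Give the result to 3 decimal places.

The leading error scales as h^2; refining by a factor of 2 reduces it by 2^2 = 4.
Extrapolated value = (4·A(h/2) − A(h)) / (4 − 1)
= (4·(-2.09866) − (-2.02489)) / 3
= -6.36975 / 3 = -2.12325

-2.123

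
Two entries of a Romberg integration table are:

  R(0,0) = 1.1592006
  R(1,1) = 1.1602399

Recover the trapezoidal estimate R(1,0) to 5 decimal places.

1.15998

From R(1,1) = (4·R(1,0) − R(0,0))/3, solve for R(1,0):
4·R(1,0) = 3·1.1602399 + 1.1592006 = 4.6399203
R(1,0) = 1.1599801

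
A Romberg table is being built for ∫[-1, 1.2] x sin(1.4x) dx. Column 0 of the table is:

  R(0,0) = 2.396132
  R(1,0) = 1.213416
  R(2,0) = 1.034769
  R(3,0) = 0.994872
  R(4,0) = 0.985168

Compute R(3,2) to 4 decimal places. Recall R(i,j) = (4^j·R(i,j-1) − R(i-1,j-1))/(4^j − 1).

R(2,1) = 1.034769 + (1.034769 − 1.213416)/3 = 0.975220
R(3,1) = (4·0.994872 − 1.034769) / 3 = 0.981573
R(3,2) = (16·0.981573 − 0.975220) / 15 = 0.981997

0.9820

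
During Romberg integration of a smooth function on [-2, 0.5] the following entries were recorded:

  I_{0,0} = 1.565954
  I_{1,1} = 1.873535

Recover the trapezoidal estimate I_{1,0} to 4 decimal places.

From I_{1,1} = (4·I_{1,0} − I_{0,0})/3, solve for I_{1,0}:
4·I_{1,0} = 3·1.873535 + 1.565954 = 7.186559
I_{1,0} = 1.796640

1.7966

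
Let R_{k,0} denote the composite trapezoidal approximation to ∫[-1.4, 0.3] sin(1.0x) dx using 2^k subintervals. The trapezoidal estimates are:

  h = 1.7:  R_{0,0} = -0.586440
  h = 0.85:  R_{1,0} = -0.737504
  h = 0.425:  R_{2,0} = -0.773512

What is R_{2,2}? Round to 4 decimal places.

R_{1,1} = -0.737504 + (-0.737504 − (-0.586440))/3 = -0.787859
R_{2,1} = -0.773512 + (-0.773512 − (-0.737504))/3 = -0.785515
R_{2,2} = (16·(-0.785515) − (-0.787859)) / 15 = -0.785359

-0.7854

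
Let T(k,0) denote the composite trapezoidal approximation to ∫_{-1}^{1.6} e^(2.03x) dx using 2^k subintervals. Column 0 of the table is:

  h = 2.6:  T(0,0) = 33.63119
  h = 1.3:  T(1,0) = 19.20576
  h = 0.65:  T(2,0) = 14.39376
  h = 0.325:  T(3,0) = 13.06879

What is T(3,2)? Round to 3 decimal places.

Richardson extrapolation on the trapezoidal column (denominator 4−1=3):
T(2,1) = 14.39376 + (14.39376 − 19.20576)/3 = 12.78976
T(3,1) = 13.06879 + (13.06879 − 14.39376)/3 = 12.62713
T(3,2) = (16·12.62713 − 12.78976) / 15 = 12.61629

12.616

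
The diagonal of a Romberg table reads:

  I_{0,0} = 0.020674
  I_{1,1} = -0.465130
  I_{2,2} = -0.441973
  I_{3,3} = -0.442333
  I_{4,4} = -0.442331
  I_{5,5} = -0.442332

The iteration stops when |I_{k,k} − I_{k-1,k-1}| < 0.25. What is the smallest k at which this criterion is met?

|I_{1,1} − I_{0,0}| = 0.485804 ≥ 0.25
|I_{2,2} − I_{1,1}| = 0.023157 < 0.25

k = 2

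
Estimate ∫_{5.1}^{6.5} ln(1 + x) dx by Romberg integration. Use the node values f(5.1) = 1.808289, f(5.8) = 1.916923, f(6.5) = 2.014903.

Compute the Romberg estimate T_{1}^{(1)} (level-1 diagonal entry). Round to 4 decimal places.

T_{0}^{(0)} (trapezoid, 1 panel, h=1.4000): 2.676234
T_{1}^{(0)} (trapezoid, 2 panels, h=0.7000): 2.679963
T_{1}^{(1)} = 2.679963 + (2.679963 − 2.676234)/3 = 2.681206

2.6812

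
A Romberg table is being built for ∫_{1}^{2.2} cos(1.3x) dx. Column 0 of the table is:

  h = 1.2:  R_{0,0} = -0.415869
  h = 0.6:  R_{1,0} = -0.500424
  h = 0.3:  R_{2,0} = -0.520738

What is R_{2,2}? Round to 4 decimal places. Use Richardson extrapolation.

Richardson extrapolation on the trapezoidal column (denominator 4−1=3):
R_{1,1} = (4·(-0.500424) − (-0.415869)) / 3 = -0.528609
R_{2,1} = (4·(-0.520738) − (-0.500424)) / 3 = -0.527509
R_{2,2} = (16·(-0.527509) − (-0.528609)) / 15 = -0.527436

-0.5274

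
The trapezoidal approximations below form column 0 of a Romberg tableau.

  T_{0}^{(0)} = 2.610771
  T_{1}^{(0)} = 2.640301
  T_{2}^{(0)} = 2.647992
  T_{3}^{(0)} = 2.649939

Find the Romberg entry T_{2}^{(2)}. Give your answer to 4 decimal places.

2.6506

T_{1}^{(1)} = 2.640301 + (2.640301 − 2.610771)/3 = 2.650144
T_{2}^{(1)} = 2.647992 + (2.647992 − 2.640301)/3 = 2.650556
T_{2}^{(2)} = 2.650556 + (2.650556 − 2.650144)/15 = 2.650583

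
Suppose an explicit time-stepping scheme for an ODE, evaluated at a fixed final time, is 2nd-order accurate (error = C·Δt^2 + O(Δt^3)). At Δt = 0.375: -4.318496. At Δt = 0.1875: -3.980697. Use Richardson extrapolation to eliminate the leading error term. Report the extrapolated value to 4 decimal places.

Extrapolated value = (4·A(Δt/2) − A(Δt)) / (4 − 1)
= (4·(-3.980697) − (-4.318496)) / 3
= -11.604292 / 3 = -3.868097

-3.8681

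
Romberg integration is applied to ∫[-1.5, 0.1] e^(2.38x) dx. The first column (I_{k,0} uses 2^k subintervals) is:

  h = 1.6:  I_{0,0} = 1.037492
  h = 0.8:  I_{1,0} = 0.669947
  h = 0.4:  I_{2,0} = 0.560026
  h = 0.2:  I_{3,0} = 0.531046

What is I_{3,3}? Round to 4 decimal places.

0.5212

Richardson extrapolation on the trapezoidal column (denominator 4−1=3):
I_{1,1} = 0.669947 + (0.669947 − 1.037492)/3 = 0.547432
I_{2,1} = (4·0.560026 − 0.669947) / 3 = 0.523386
I_{3,1} = (4·0.531046 − 0.560026) / 3 = 0.521386
I_{2,2} = 0.523386 + (0.523386 − 0.547432)/15 = 0.521783
I_{3,2} = 0.521386 + (0.521386 − 0.523386)/15 = 0.521253
I_{3,3} = 0.521253 + (0.521253 − 0.521783)/63 = 0.521245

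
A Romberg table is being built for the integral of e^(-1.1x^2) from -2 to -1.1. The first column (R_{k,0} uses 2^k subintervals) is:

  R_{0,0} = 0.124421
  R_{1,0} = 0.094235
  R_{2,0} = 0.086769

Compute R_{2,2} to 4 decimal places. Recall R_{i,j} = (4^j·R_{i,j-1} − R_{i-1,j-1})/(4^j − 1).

R_{1,1} = (4·0.094235 − 0.124421) / 3 = 0.084173
R_{2,1} = 0.086769 + (0.086769 − 0.094235)/3 = 0.084280
R_{2,2} = (16·0.084280 − 0.084173) / 15 = 0.084287
(Column j=1 coincides with Simpson's rule on the same nodes.)

0.0843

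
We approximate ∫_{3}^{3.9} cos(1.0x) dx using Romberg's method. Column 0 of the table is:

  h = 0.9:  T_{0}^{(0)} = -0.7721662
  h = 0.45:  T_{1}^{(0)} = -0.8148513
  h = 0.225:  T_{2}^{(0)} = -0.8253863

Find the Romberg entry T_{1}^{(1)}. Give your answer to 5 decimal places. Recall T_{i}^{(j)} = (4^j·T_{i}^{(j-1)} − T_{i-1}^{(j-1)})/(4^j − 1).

-0.82908

Richardson extrapolation on the trapezoidal column (denominator 4−1=3):
T_{1}^{(1)} = -0.8148513 + (-0.8148513 − (-0.7721662))/3 = -0.8290797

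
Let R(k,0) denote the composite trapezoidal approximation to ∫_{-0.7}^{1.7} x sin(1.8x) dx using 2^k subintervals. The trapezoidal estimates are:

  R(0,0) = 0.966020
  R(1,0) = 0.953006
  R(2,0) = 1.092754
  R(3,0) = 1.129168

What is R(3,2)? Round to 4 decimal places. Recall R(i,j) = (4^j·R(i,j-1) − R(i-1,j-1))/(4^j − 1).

1.1414

R(2,1) = 1.092754 + (1.092754 − 0.953006)/3 = 1.139337
R(3,1) = (4·1.129168 − 1.092754) / 3 = 1.141306
R(3,2) = 1.141306 + (1.141306 − 1.139337)/15 = 1.141437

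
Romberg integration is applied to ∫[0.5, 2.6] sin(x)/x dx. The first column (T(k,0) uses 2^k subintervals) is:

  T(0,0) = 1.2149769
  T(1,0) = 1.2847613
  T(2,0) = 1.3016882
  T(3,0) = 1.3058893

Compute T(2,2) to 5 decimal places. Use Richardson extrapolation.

1.30728

T(1,1) = (4·1.2847613 − 1.2149769) / 3 = 1.3080228
T(2,1) = 1.3016882 + (1.3016882 − 1.2847613)/3 = 1.3073305
T(2,2) = (16·1.3073305 − 1.3080228) / 15 = 1.3072843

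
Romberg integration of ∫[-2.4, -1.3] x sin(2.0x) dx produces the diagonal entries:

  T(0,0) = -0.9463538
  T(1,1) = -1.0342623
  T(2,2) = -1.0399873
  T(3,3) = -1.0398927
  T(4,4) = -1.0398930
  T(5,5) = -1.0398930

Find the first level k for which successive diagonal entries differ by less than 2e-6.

k = 4

|T(1,1) − T(0,0)| = 0.0879085 ≥ 2e-6
|T(2,2) − T(1,1)| = 0.0057250 ≥ 2e-6
|T(3,3) − T(2,2)| = 0.0000946 ≥ 2e-6
|T(4,4) − T(3,3)| = 0.0000003 < 2e-6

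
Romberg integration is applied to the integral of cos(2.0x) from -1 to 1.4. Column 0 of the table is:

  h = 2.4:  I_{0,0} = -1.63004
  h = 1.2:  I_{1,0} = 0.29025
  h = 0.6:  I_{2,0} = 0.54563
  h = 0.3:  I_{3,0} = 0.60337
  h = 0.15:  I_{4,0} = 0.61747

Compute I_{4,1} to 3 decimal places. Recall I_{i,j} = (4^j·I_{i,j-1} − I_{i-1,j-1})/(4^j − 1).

0.622

Richardson extrapolation on the trapezoidal column (denominator 4−1=3):
I_{4,1} = 0.61747 + (0.61747 − 0.60337)/3 = 0.62217
(Column j=1 coincides with Simpson's rule on the same nodes.)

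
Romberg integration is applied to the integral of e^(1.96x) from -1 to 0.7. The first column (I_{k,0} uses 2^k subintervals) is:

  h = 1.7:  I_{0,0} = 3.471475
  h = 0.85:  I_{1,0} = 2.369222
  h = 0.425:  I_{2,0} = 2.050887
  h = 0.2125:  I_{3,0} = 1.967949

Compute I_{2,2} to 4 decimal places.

I_{1,1} = (4·2.369222 − 3.471475) / 3 = 2.001804
I_{2,1} = (4·2.050887 − 2.369222) / 3 = 1.944775
I_{2,2} = (16·1.944775 − 2.001804) / 15 = 1.940973

1.9410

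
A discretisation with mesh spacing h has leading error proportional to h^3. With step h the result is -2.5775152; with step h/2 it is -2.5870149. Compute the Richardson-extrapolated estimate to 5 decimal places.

-2.58837

The leading error scales as h^3; refining by a factor of 2 reduces it by 2^3 = 8.
Extrapolated value = (8·A(h/2) − A(h)) / (8 − 1)
= (8·(-2.5870149) − (-2.5775152)) / 7
= -18.1186040 / 7 = -2.5883720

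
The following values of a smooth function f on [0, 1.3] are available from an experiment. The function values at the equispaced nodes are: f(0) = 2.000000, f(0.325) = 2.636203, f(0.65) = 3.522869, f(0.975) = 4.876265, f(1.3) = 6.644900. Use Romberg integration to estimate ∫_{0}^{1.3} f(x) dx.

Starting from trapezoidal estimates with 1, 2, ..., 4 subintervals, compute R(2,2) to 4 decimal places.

R(0,0) (trapezoid, 1 panel, h=1.3000): 5.619185
R(1,0) (trapezoid, 2 panels, h=0.6500): 5.099457
R(2,0) (trapezoid, 4 panels, h=0.3250): 4.991281
R(1,1) = 5.099457 + (5.099457 − 5.619185)/3 = 4.926214
R(2,1) = 4.991281 + (4.991281 − 5.099457)/3 = 4.955222
R(2,2) = 4.955222 + (4.955222 − 4.926214)/15 = 4.957156

4.9572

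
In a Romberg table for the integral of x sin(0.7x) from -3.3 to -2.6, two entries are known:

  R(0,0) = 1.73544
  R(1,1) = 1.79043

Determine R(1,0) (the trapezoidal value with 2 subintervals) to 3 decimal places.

1.777

From R(1,1) = (4·R(1,0) − R(0,0))/3, solve for R(1,0):
4·R(1,0) = 3·1.79043 + 1.73544 = 7.10673
R(1,0) = 1.77668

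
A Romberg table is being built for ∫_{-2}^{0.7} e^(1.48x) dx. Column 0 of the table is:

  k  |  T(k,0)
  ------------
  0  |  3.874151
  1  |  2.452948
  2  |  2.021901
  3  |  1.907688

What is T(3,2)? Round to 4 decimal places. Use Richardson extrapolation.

1.8690

T(2,1) = (4·2.021901 − 2.452948) / 3 = 1.878219
T(3,1) = 1.907688 + (1.907688 − 2.021901)/3 = 1.869617
T(3,2) = (16·1.869617 − 1.878219) / 15 = 1.869044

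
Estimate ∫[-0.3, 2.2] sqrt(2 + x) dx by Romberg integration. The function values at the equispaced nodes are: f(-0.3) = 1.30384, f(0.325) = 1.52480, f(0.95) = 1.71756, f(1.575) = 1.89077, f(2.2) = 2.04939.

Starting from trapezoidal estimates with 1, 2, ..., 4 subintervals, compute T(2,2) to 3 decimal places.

4.261

T(0,0) (trapezoid, 1 panel, h=2.5000): 4.19154
T(1,0) (trapezoid, 2 panels, h=1.2500): 4.24272
T(2,0) (trapezoid, 4 panels, h=0.6250): 4.25609
T(1,1) = 4.24272 + (4.24272 − 4.19154)/3 = 4.25978
T(2,1) = 4.25609 + (4.25609 − 4.24272)/3 = 4.26055
T(2,2) = 4.26055 + (4.26055 − 4.25978)/15 = 4.26060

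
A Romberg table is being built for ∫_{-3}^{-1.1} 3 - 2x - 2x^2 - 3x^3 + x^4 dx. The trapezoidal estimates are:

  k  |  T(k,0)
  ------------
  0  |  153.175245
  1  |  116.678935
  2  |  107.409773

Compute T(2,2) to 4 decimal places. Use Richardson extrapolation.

104.3072

Richardson extrapolation on the trapezoidal column (denominator 4−1=3):
T(1,1) = 116.678935 + (116.678935 − 153.175245)/3 = 104.513498
T(2,1) = (4·107.409773 − 116.678935) / 3 = 104.320052
T(2,2) = 104.320052 + (104.320052 − 104.513498)/15 = 104.307156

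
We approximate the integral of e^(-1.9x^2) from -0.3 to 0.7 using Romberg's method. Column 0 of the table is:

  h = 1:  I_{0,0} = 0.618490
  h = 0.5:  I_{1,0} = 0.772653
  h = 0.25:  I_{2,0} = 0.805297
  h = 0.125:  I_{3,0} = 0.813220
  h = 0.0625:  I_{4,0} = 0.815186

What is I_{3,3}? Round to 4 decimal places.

0.8158

I_{1,1} = (4·0.772653 − 0.618490) / 3 = 0.824041
I_{2,1} = 0.805297 + (0.805297 − 0.772653)/3 = 0.816178
I_{3,1} = (4·0.813220 − 0.805297) / 3 = 0.815861
I_{2,2} = (16·0.816178 − 0.824041) / 15 = 0.815654
I_{3,2} = (16·0.815861 − 0.816178) / 15 = 0.815840
I_{3,3} = (64·0.815840 − 0.815654) / 63 = 0.815843
(Column j=1 coincides with Simpson's rule on the same nodes.)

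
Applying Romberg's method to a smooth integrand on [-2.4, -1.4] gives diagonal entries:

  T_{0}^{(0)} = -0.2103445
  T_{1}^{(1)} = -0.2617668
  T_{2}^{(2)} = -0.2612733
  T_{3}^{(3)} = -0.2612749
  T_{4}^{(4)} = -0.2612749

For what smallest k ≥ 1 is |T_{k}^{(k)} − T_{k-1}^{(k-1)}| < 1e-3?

k = 2

|T_{1}^{(1)} − T_{0}^{(0)}| = 0.0514223 ≥ 1e-3
|T_{2}^{(2)} − T_{1}^{(1)}| = 0.0004935 < 1e-3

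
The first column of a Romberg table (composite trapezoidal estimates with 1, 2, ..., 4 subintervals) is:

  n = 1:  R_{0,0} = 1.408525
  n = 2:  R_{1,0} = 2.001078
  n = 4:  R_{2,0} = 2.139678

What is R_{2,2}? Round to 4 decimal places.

Richardson extrapolation on the trapezoidal column (denominator 4−1=3):
R_{1,1} = (4·2.001078 − 1.408525) / 3 = 2.198596
R_{2,1} = 2.139678 + (2.139678 − 2.001078)/3 = 2.185878
R_{2,2} = 2.185878 + (2.185878 − 2.198596)/15 = 2.185030

2.1850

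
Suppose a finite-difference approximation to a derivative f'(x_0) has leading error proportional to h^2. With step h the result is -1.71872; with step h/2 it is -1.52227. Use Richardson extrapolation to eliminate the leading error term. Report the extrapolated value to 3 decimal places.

-1.457

Extrapolated value = (4·A(h/2) − A(h)) / (4 − 1)
= (4·(-1.52227) − (-1.71872)) / 3
= -4.37036 / 3 = -1.45679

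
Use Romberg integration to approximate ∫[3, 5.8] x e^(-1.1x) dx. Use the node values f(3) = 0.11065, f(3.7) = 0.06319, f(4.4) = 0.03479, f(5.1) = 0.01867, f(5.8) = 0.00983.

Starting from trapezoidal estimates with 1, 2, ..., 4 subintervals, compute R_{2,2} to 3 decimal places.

0.121

R_{0,0} (trapezoid, 1 panel, h=2.8000): 0.16867
R_{1,0} (trapezoid, 2 panels, h=1.4000): 0.13304
R_{2,0} (trapezoid, 4 panels, h=0.7000): 0.12382
R_{1,1} = 0.13304 + (0.13304 − 0.16867)/3 = 0.12116
R_{2,1} = 0.12382 + (0.12382 − 0.13304)/3 = 0.12075
R_{2,2} = 0.12075 + (0.12075 − 0.12116)/15 = 0.12072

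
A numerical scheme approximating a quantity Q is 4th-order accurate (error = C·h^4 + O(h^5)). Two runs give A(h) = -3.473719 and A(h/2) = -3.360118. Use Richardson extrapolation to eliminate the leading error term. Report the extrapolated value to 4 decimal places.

Extrapolated value = (16·A(h/2) − A(h)) / (16 − 1)
= (16·(-3.360118) − (-3.473719)) / 15
= -50.288169 / 15 = -3.352545

-3.3525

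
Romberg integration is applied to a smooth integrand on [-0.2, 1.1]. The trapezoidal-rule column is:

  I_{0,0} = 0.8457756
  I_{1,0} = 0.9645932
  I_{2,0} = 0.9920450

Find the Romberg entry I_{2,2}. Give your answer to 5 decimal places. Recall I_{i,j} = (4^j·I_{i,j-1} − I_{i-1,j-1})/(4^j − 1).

I_{1,1} = (4·0.9645932 − 0.8457756) / 3 = 1.0041991
I_{2,1} = (4·0.9920450 − 0.9645932) / 3 = 1.0011956
I_{2,2} = (16·1.0011956 − 1.0041991) / 15 = 1.0009954

1.00100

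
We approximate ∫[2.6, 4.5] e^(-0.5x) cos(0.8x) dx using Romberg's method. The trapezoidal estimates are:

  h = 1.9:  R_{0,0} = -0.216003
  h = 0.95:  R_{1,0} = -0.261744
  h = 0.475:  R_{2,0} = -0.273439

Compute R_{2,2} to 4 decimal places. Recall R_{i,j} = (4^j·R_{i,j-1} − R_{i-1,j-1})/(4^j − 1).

Richardson extrapolation on the trapezoidal column (denominator 4−1=3):
R_{1,1} = (4·(-0.261744) − (-0.216003)) / 3 = -0.276991
R_{2,1} = (4·(-0.273439) − (-0.261744)) / 3 = -0.277337
R_{2,2} = (16·(-0.277337) − (-0.276991)) / 15 = -0.277360

-0.2774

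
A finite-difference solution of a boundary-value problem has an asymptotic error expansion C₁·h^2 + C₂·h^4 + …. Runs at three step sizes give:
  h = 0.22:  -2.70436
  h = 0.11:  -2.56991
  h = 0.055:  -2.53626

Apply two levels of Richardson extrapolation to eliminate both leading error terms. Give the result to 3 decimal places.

-2.525

First eliminate the h^2 term (factor 2^2 = 4):
  B₁ = (4·(-2.56991) − (-2.70436))/3 = -2.52509
  B₂ = (4·(-2.53626) − (-2.56991))/3 = -2.52504
Then eliminate the h^4 term (factor 2^4 = 16):
  (16·(-2.52504) − (-2.52509))/15 = -2.52504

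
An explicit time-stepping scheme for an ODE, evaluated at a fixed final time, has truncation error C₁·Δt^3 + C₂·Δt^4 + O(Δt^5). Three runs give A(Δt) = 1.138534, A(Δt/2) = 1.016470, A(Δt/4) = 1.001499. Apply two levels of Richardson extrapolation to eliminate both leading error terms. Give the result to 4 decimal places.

0.9994

First eliminate the Δt^3 term (factor 2^3 = 8):
  B₁ = (8·1.016470 − 1.138534)/7 = 0.999032
  B₂ = (8·1.001499 − 1.016470)/7 = 0.999360
Then eliminate the Δt^4 term (factor 2^4 = 16):
  (16·0.999360 − 0.999032)/15 = 0.999382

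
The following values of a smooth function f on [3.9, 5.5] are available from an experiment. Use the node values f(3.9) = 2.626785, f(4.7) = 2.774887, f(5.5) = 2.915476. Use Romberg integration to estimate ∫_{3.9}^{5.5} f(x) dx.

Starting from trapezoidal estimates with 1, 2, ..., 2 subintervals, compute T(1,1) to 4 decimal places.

4.4378

T(0,0) (trapezoid, 1 panel, h=1.6000): 4.433809
T(1,0) (trapezoid, 2 panels, h=0.8000): 4.436814
T(1,1) = 4.436814 + (4.436814 − 4.433809)/3 = 4.437816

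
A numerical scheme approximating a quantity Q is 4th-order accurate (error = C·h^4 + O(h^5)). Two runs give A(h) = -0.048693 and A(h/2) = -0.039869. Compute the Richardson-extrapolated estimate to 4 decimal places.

The leading error scales as h^4; refining by a factor of 2 reduces it by 2^4 = 16.
Extrapolated value = (16·A(h/2) − A(h)) / (16 − 1)
= (16·(-0.039869) − (-0.048693)) / 15
= -0.589211 / 15 = -0.039281

-0.0393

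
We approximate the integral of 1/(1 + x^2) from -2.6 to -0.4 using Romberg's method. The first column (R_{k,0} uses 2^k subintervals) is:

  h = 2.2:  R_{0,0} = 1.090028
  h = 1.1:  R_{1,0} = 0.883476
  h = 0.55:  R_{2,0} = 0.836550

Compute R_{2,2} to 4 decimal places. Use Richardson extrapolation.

0.8213

Richardson extrapolation on the trapezoidal column (denominator 4−1=3):
R_{1,1} = (4·0.883476 − 1.090028) / 3 = 0.814625
R_{2,1} = 0.836550 + (0.836550 − 0.883476)/3 = 0.820908
R_{2,2} = (16·0.820908 − 0.814625) / 15 = 0.821327
(Column j=1 coincides with Simpson's rule on the same nodes.)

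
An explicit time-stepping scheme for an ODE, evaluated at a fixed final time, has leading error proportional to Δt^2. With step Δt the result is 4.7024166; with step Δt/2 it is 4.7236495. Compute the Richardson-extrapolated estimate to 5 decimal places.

4.73073

Extrapolated value = (4·A(Δt/2) − A(Δt)) / (4 − 1)
= (4·4.7236495 − 4.7024166) / 3
= 14.1921814 / 3 = 4.7307271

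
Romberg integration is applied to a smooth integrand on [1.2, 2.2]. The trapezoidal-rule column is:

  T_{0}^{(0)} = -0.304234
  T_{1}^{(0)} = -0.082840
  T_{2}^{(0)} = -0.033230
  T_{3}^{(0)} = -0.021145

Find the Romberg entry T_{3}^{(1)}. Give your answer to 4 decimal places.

Richardson extrapolation on the trapezoidal column (denominator 4−1=3):
T_{3}^{(1)} = -0.021145 + (-0.021145 − (-0.033230))/3 = -0.017117

-0.0171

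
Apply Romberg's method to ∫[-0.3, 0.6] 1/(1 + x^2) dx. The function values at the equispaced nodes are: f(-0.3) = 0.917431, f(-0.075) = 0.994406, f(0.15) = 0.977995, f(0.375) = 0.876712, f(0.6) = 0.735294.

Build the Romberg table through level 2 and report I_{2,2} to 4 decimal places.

I_{0,0} (trapezoid, 1 panel, h=0.9000): 0.743726
I_{1,0} (trapezoid, 2 panels, h=0.4500): 0.811961
I_{2,0} (trapezoid, 4 panels, h=0.2250): 0.826982
I_{1,1} = 0.811961 + (0.811961 − 0.743726)/3 = 0.834706
I_{2,1} = 0.826982 + (0.826982 − 0.811961)/3 = 0.831989
I_{2,2} = 0.831989 + (0.831989 − 0.834706)/15 = 0.831808

0.8318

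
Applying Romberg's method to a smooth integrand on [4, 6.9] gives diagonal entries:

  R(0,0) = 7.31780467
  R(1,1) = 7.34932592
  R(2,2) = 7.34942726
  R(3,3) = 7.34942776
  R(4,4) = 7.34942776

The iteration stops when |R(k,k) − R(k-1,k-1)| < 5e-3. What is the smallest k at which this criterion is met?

|R(1,1) − R(0,0)| = 0.03152125 ≥ 5e-3
|R(2,2) − R(1,1)| = 0.00010134 < 5e-3

k = 2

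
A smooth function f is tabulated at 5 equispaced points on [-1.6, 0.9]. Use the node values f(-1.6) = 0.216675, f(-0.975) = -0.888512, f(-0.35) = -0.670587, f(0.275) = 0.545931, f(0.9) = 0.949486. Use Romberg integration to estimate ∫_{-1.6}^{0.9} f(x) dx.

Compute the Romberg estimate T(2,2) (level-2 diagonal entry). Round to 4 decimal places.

-0.3013

T(0,0) (trapezoid, 1 panel, h=2.5000): 1.457701
T(1,0) (trapezoid, 2 panels, h=1.2500): -0.109383
T(2,0) (trapezoid, 4 panels, h=0.6250): -0.268805
T(1,1) = -0.109383 + (-0.109383 − 1.457701)/3 = -0.631744
T(2,1) = -0.268805 + (-0.268805 − (-0.109383))/3 = -0.321946
T(2,2) = -0.321946 + (-0.321946 − (-0.631744))/15 = -0.301293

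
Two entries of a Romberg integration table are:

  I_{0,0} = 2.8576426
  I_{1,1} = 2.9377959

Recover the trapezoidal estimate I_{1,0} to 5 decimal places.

From I_{1,1} = (4·I_{1,0} − I_{0,0})/3, solve for I_{1,0}:
4·I_{1,0} = 3·2.9377959 + 2.8576426 = 11.6710303
I_{1,0} = 2.9177576

2.91776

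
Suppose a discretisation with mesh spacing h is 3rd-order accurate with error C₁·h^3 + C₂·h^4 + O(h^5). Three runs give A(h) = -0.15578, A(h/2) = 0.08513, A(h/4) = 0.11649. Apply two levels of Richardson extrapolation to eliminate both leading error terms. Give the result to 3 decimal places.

0.121

First eliminate the h^3 term (factor 2^3 = 8):
  B₁ = (8·0.08513 − (-0.15578))/7 = 0.11955
  B₂ = (8·0.11649 − 0.08513)/7 = 0.12097
Then eliminate the h^4 term (factor 2^4 = 16):
  (16·0.12097 − 0.11955)/15 = 0.12106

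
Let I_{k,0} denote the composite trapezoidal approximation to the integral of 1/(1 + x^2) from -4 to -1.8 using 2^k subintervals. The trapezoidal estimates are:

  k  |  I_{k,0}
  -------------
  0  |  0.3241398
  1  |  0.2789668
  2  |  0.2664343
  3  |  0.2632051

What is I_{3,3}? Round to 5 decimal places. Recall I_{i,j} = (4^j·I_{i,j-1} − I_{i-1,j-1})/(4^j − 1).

Richardson extrapolation on the trapezoidal column (denominator 4−1=3):
I_{1,1} = (4·0.2789668 − 0.3241398) / 3 = 0.2639091
I_{2,1} = (4·0.2664343 − 0.2789668) / 3 = 0.2622568
I_{3,1} = 0.2632051 + (0.2632051 − 0.2664343)/3 = 0.2621287
I_{2,2} = (16·0.2622568 − 0.2639091) / 15 = 0.2621466
I_{3,2} = (16·0.2621287 − 0.2622568) / 15 = 0.2621202
I_{3,3} = (64·0.2621202 − 0.2621466) / 63 = 0.2621198
(Column j=1 coincides with Simpson's rule on the same nodes.)

0.26212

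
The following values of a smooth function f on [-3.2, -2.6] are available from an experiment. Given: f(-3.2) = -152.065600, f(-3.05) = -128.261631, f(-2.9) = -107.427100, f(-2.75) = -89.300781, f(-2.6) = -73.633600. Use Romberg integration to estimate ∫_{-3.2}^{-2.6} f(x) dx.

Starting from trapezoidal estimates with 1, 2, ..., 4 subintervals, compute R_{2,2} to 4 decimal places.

R_{0,0} (trapezoid, 1 panel, h=0.6000): -67.709760
R_{1,0} (trapezoid, 2 panels, h=0.3000): -66.083010
R_{2,0} (trapezoid, 4 panels, h=0.1500): -65.675867
R_{1,1} = -66.083010 + (-66.083010 − (-67.709760))/3 = -65.540760
R_{2,1} = -65.675867 + (-65.675867 − (-66.083010))/3 = -65.540153
R_{2,2} = -65.540153 + (-65.540153 − (-65.540760))/15 = -65.540113

-65.5401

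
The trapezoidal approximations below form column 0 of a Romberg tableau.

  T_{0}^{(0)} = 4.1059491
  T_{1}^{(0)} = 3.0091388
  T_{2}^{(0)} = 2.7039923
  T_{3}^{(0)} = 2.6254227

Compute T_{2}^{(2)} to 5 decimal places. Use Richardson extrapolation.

2.59953

Richardson extrapolation on the trapezoidal column (denominator 4−1=3):
T_{1}^{(1)} = 3.0091388 + (3.0091388 − 4.1059491)/3 = 2.6435354
T_{2}^{(1)} = (4·2.7039923 − 3.0091388) / 3 = 2.6022768
T_{2}^{(2)} = 2.6022768 + (2.6022768 − 2.6435354)/15 = 2.5995262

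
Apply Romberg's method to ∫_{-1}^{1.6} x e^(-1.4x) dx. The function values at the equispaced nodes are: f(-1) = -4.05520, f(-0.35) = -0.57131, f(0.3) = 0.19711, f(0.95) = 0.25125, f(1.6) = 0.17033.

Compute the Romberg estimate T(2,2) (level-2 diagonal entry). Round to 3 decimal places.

-1.013

T(0,0) (trapezoid, 1 panel, h=2.6000): -5.05033
T(1,0) (trapezoid, 2 panels, h=1.3000): -2.26892
T(2,0) (trapezoid, 4 panels, h=0.6500): -1.34250
T(1,1) = -2.26892 + (-2.26892 − (-5.05033))/3 = -1.34178
T(2,1) = -1.34250 + (-1.34250 − (-2.26892))/3 = -1.03369
T(2,2) = -1.03369 + (-1.03369 − (-1.34178))/15 = -1.01315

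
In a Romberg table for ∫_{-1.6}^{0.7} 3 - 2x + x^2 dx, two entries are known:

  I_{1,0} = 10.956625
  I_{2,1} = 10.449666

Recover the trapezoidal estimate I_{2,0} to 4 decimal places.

From I_{2,1} = (4·I_{2,0} − I_{1,0})/3, solve for I_{2,0}:
4·I_{2,0} = 3·10.449666 + 10.956625 = 42.305623
I_{2,0} = 10.576406

10.5764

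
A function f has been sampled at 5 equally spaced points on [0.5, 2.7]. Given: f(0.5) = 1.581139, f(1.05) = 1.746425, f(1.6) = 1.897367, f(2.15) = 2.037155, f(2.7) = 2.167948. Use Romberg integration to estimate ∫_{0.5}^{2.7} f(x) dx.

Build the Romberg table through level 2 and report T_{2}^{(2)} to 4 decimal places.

4.1577

T_{0}^{(0)} (trapezoid, 1 panel, h=2.2000): 4.123996
T_{1}^{(0)} (trapezoid, 2 panels, h=1.1000): 4.149102
T_{2}^{(0)} (trapezoid, 4 panels, h=0.5500): 4.155520
T_{1}^{(1)} = 4.149102 + (4.149102 − 4.123996)/3 = 4.157471
T_{2}^{(1)} = 4.155520 + (4.155520 − 4.149102)/3 = 4.157659
T_{2}^{(2)} = 4.157659 + (4.157659 − 4.157471)/15 = 4.157672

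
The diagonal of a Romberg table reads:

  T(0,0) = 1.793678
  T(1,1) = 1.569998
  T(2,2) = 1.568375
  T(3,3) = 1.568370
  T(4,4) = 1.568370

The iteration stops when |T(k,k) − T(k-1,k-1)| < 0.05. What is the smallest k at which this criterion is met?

k = 2

|T(1,1) − T(0,0)| = 0.223680 ≥ 0.05
|T(2,2) − T(1,1)| = 0.001623 < 0.05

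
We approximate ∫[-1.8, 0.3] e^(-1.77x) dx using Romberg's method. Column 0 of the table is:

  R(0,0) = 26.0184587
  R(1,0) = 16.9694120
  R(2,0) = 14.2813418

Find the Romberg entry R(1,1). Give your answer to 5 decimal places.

Richardson extrapolation on the trapezoidal column (denominator 4−1=3):
R(1,1) = (4·16.9694120 − 26.0184587) / 3 = 13.9530631

13.95306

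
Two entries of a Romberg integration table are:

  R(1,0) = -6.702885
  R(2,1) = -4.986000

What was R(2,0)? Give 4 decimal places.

From R(2,1) = (4·R(2,0) − R(1,0))/3, solve for R(2,0):
4·R(2,0) = 3·(-4.986000) + (-6.702885) = -21.660885
R(2,0) = -5.415221

-5.4152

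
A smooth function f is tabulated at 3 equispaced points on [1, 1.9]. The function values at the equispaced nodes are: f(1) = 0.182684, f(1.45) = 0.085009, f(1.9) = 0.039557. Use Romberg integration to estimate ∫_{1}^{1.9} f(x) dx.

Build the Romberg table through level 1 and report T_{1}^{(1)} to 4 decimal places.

T_{0}^{(0)} (trapezoid, 1 panel, h=0.9000): 0.100008
T_{1}^{(0)} (trapezoid, 2 panels, h=0.4500): 0.088258
T_{1}^{(1)} = 0.088258 + (0.088258 − 0.100008)/3 = 0.084341

0.0843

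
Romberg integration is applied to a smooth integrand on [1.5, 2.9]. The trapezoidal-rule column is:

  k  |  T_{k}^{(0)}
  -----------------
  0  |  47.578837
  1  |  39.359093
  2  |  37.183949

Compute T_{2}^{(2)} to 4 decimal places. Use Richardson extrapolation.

36.4482

T_{1}^{(1)} = (4·39.359093 − 47.578837) / 3 = 36.619178
T_{2}^{(1)} = 37.183949 + (37.183949 − 39.359093)/3 = 36.458901
T_{2}^{(2)} = 36.458901 + (36.458901 − 36.619178)/15 = 36.448216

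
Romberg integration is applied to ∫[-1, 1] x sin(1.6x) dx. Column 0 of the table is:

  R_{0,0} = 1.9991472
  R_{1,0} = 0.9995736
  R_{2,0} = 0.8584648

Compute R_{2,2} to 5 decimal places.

0.82110

Richardson extrapolation on the trapezoidal column (denominator 4−1=3):
R_{1,1} = 0.9995736 + (0.9995736 − 1.9991472)/3 = 0.6663824
R_{2,1} = 0.8584648 + (0.8584648 − 0.9995736)/3 = 0.8114285
R_{2,2} = 0.8114285 + (0.8114285 − 0.6663824)/15 = 0.8210982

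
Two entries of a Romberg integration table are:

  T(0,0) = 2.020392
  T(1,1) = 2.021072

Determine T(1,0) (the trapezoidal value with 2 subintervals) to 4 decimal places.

2.0209

From T(1,1) = (4·T(1,0) − T(0,0))/3, solve for T(1,0):
4·T(1,0) = 3·2.021072 + 2.020392 = 8.083608
T(1,0) = 2.020902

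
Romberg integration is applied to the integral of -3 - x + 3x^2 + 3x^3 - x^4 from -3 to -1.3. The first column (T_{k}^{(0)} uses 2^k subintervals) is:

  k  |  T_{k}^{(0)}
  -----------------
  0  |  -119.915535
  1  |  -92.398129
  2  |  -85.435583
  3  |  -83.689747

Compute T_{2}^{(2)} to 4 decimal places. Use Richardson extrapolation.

Richardson extrapolation on the trapezoidal column (denominator 4−1=3):
T_{1}^{(1)} = -92.398129 + (-92.398129 − (-119.915535))/3 = -83.225660
T_{2}^{(1)} = -85.435583 + (-85.435583 − (-92.398129))/3 = -83.114734
T_{2}^{(2)} = -83.114734 + (-83.114734 − (-83.225660))/15 = -83.107339

-83.1073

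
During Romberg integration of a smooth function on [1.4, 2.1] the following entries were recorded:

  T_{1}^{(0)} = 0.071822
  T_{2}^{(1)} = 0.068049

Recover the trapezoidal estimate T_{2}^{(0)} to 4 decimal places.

From T_{2}^{(1)} = (4·T_{2}^{(0)} − T_{1}^{(0)})/3, solve for T_{2}^{(0)}:
4·T_{2}^{(0)} = 3·0.068049 + 0.071822 = 0.275969
T_{2}^{(0)} = 0.068992

0.0690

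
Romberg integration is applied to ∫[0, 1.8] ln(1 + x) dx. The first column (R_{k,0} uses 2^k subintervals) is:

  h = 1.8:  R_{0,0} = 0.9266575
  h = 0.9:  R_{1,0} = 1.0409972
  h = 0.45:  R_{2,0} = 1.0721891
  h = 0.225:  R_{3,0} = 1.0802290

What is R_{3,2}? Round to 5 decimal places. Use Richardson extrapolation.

R_{2,1} = (4·1.0721891 − 1.0409972) / 3 = 1.0825864
R_{3,1} = 1.0802290 + (1.0802290 − 1.0721891)/3 = 1.0829090
R_{3,2} = (16·1.0829090 − 1.0825864) / 15 = 1.0829305

1.08293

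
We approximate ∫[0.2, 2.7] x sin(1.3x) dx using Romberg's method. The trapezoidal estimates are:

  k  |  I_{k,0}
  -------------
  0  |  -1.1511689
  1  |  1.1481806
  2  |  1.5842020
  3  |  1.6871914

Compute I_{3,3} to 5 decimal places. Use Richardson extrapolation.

Richardson extrapolation on the trapezoidal column (denominator 4−1=3):
I_{1,1} = 1.1481806 + (1.1481806 − (-1.1511689))/3 = 1.9146304
I_{2,1} = (4·1.5842020 − 1.1481806) / 3 = 1.7295425
I_{3,1} = 1.6871914 + (1.6871914 − 1.5842020)/3 = 1.7215212
I_{2,2} = (16·1.7295425 − 1.9146304) / 15 = 1.7172033
I_{3,2} = 1.7215212 + (1.7215212 − 1.7295425)/15 = 1.7209864
I_{3,3} = (64·1.7209864 − 1.7172033) / 63 = 1.7210464

1.72105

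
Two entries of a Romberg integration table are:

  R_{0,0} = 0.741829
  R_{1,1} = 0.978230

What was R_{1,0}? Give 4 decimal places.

0.9191

From R_{1,1} = (4·R_{1,0} − R_{0,0})/3, solve for R_{1,0}:
4·R_{1,0} = 3·0.978230 + 0.741829 = 3.676519
R_{1,0} = 0.919130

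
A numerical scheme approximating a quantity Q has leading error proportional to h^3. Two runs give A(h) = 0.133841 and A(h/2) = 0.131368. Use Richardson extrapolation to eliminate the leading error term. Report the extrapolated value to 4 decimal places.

0.1310

The leading error scales as h^3; refining by a factor of 2 reduces it by 2^3 = 8.
Extrapolated value = (8·A(h/2) − A(h)) / (8 − 1)
= (8·0.131368 − 0.133841) / 7
= 0.917103 / 7 = 0.131015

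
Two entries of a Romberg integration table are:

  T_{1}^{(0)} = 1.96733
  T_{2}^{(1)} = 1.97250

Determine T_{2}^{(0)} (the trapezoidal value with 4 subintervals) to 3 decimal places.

From T_{2}^{(1)} = (4·T_{2}^{(0)} − T_{1}^{(0)})/3, solve for T_{2}^{(0)}:
4·T_{2}^{(0)} = 3·1.97250 + 1.96733 = 7.88483
T_{2}^{(0)} = 1.97121

1.971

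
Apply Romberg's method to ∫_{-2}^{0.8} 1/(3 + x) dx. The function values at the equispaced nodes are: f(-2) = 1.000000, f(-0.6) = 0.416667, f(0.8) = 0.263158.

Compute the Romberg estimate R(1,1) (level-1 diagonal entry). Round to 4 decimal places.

R(0,0) (trapezoid, 1 panel, h=2.8000): 1.768421
R(1,0) (trapezoid, 2 panels, h=1.4000): 1.467544
R(1,1) = 1.467544 + (1.467544 − 1.768421)/3 = 1.367252

1.3673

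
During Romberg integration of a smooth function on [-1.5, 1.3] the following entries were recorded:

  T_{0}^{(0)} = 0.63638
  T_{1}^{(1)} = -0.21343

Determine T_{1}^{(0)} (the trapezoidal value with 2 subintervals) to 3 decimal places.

From T_{1}^{(1)} = (4·T_{1}^{(0)} − T_{0}^{(0)})/3, solve for T_{1}^{(0)}:
4·T_{1}^{(0)} = 3·(-0.21343) + 0.63638 = -0.00391
T_{1}^{(0)} = -0.00098

-0.001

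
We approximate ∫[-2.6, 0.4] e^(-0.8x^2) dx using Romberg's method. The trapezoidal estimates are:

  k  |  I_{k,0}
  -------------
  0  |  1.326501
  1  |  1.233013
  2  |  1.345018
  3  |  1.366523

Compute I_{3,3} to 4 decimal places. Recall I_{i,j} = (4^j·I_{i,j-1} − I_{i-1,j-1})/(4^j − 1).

I_{1,1} = (4·1.233013 − 1.326501) / 3 = 1.201850
I_{2,1} = (4·1.345018 − 1.233013) / 3 = 1.382353
I_{3,1} = (4·1.366523 − 1.345018) / 3 = 1.373691
I_{2,2} = 1.382353 + (1.382353 − 1.201850)/15 = 1.394387
I_{3,2} = (16·1.373691 − 1.382353) / 15 = 1.373114
I_{3,3} = 1.373114 + (1.373114 − 1.394387)/63 = 1.372776

1.3728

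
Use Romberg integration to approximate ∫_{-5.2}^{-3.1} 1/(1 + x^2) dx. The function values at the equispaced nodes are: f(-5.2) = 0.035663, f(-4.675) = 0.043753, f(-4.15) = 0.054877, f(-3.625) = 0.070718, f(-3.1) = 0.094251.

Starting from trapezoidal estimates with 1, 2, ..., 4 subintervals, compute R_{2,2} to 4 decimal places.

R_{0,0} (trapezoid, 1 panel, h=2.1000): 0.136410
R_{1,0} (trapezoid, 2 panels, h=1.0500): 0.125826
R_{2,0} (trapezoid, 4 panels, h=0.5250): 0.123010
R_{1,1} = 0.125826 + (0.125826 − 0.136410)/3 = 0.122298
R_{2,1} = 0.123010 + (0.123010 − 0.125826)/3 = 0.122071
R_{2,2} = 0.122071 + (0.122071 − 0.122298)/15 = 0.122056

0.1221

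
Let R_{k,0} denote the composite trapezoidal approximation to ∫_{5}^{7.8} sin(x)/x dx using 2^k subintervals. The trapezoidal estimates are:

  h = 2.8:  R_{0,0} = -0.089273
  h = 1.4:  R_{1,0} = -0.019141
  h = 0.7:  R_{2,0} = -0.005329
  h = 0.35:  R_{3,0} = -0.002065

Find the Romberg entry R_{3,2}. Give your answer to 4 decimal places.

R_{2,1} = (4·(-0.005329) − (-0.019141)) / 3 = -0.000725
R_{3,1} = (4·(-0.002065) − (-0.005329)) / 3 = -0.000977
R_{3,2} = -0.000977 + (-0.000977 − (-0.000725))/15 = -0.000994

-0.0010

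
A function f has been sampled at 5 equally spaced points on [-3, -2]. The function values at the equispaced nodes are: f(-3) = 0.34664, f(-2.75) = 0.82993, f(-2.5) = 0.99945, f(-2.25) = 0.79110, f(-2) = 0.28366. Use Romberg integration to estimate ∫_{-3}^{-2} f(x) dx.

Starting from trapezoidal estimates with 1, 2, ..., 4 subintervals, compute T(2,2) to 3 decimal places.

0.759

T(0,0) (trapezoid, 1 panel, h=1.0000): 0.31515
T(1,0) (trapezoid, 2 panels, h=0.5000): 0.65730
T(2,0) (trapezoid, 4 panels, h=0.2500): 0.73391
T(1,1) = 0.65730 + (0.65730 − 0.31515)/3 = 0.77135
T(2,1) = 0.73391 + (0.73391 − 0.65730)/3 = 0.75945
T(2,2) = 0.75945 + (0.75945 − 0.77135)/15 = 0.75866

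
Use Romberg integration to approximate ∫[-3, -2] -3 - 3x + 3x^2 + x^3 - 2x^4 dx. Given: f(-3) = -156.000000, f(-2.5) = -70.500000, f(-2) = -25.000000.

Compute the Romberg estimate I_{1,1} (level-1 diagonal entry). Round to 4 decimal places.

-77.1667

I_{0,0} (trapezoid, 1 panel, h=1.0000): -90.500000
I_{1,0} (trapezoid, 2 panels, h=0.5000): -80.500000
I_{1,1} = -80.500000 + (-80.500000 − (-90.500000))/3 = -77.166667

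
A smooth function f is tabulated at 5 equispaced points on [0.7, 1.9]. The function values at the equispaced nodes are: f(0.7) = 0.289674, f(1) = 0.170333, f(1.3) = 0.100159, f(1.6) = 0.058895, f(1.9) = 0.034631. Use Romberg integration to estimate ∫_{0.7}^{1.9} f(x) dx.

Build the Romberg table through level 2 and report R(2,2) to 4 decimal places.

0.1441

R(0,0) (trapezoid, 1 panel, h=1.2000): 0.194583
R(1,0) (trapezoid, 2 panels, h=0.6000): 0.157387
R(2,0) (trapezoid, 4 panels, h=0.3000): 0.147462
R(1,1) = 0.157387 + (0.157387 − 0.194583)/3 = 0.144988
R(2,1) = 0.147462 + (0.147462 − 0.157387)/3 = 0.144154
R(2,2) = 0.144154 + (0.144154 − 0.144988)/15 = 0.144098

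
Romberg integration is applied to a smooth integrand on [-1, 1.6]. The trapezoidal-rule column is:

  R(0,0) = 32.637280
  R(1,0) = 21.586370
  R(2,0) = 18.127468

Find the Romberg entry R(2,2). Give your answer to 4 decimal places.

16.9126

R(1,1) = (4·21.586370 − 32.637280) / 3 = 17.902733
R(2,1) = 18.127468 + (18.127468 − 21.586370)/3 = 16.974501
R(2,2) = 16.974501 + (16.974501 − 17.902733)/15 = 16.912619
(Column j=1 coincides with Simpson's rule on the same nodes.)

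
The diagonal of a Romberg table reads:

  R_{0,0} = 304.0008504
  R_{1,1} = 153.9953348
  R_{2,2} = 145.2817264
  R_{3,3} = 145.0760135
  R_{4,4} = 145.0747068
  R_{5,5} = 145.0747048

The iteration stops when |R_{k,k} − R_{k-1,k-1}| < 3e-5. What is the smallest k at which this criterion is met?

|R_{1,1} − R_{0,0}| = 150.0055156 ≥ 3e-5
|R_{2,2} − R_{1,1}| = 8.7136084 ≥ 3e-5
|R_{3,3} − R_{2,2}| = 0.2057129 ≥ 3e-5
|R_{4,4} − R_{3,3}| = 0.0013067 ≥ 3e-5
|R_{5,5} − R_{4,4}| = 0.0000020 < 3e-5

k = 5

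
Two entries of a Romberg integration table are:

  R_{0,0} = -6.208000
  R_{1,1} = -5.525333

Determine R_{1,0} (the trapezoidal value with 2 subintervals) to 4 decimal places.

From R_{1,1} = (4·R_{1,0} − R_{0,0})/3, solve for R_{1,0}:
4·R_{1,0} = 3·(-5.525333) + (-6.208000) = -22.783999
R_{1,0} = -5.696000

-5.6960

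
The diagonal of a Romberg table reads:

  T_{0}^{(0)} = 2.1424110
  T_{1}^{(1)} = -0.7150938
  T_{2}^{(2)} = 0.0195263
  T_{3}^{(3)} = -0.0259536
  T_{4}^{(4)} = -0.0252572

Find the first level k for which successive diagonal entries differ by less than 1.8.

|T_{1}^{(1)} − T_{0}^{(0)}| = 2.8575048 ≥ 1.8
|T_{2}^{(2)} − T_{1}^{(1)}| = 0.7346201 < 1.8

k = 2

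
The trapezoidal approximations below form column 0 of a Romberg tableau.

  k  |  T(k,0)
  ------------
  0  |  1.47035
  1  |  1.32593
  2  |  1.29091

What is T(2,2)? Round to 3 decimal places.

1.279

Richardson extrapolation on the trapezoidal column (denominator 4−1=3):
T(1,1) = 1.32593 + (1.32593 − 1.47035)/3 = 1.27779
T(2,1) = 1.29091 + (1.29091 − 1.32593)/3 = 1.27924
T(2,2) = (16·1.27924 − 1.27779) / 15 = 1.27934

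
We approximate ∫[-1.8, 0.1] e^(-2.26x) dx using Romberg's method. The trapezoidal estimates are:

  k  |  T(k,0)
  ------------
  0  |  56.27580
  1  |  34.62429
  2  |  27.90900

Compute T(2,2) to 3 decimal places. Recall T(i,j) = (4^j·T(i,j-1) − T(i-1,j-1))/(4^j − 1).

25.555

T(1,1) = 34.62429 + (34.62429 − 56.27580)/3 = 27.40712
T(2,1) = (4·27.90900 − 34.62429) / 3 = 25.67057
T(2,2) = 25.67057 + (25.67057 − 27.40712)/15 = 25.55480
(Column j=1 coincides with Simpson's rule on the same nodes.)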